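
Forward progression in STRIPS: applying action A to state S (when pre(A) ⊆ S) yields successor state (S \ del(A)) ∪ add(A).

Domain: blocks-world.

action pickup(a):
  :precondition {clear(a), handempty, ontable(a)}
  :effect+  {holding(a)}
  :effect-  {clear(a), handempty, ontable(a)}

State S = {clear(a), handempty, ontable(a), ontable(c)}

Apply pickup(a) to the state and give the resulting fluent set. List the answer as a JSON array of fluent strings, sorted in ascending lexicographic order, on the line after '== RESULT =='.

Progress:
  pre ⊆ S: {clear(a), handempty, ontable(a)} ⊆ S  — applicable
  S \ del = {ontable(c)}
  ∪ add   = {holding(a), ontable(c)}

== RESULT ==
["holding(a)", "ontable(c)"]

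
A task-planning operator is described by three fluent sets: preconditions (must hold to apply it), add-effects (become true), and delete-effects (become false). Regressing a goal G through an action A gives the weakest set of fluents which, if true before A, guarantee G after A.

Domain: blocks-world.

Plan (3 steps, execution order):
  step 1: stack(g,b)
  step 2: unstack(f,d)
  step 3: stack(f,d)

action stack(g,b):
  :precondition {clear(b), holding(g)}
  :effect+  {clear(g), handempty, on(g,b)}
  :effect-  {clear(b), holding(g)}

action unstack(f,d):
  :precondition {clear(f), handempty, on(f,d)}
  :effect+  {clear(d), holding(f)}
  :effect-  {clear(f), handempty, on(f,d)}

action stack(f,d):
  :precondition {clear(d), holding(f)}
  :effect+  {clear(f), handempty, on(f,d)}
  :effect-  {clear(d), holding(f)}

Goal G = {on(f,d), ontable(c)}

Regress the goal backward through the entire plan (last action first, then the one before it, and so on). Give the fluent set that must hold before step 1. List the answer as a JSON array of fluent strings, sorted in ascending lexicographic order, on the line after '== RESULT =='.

Work backward from the goal:
  through step 3 (stack(f,d)): drop {on(f,d)}, keep {ontable(c)}, require {clear(d), holding(f)}
    → {clear(d), holding(f), ontable(c)}
  through step 2 (unstack(f,d)): drop {clear(d), holding(f)}, keep {ontable(c)}, require {clear(f), handempty, on(f,d)}
    → {clear(f), handempty, on(f,d), ontable(c)}
  through step 1 (stack(g,b)): drop {handempty}, keep {clear(f), on(f,d), ontable(c)}, require {clear(b), holding(g)}
    → {clear(b), clear(f), holding(g), on(f,d), ontable(c)}

== RESULT ==
["clear(b)", "clear(f)", "holding(g)", "on(f,d)", "ontable(c)"]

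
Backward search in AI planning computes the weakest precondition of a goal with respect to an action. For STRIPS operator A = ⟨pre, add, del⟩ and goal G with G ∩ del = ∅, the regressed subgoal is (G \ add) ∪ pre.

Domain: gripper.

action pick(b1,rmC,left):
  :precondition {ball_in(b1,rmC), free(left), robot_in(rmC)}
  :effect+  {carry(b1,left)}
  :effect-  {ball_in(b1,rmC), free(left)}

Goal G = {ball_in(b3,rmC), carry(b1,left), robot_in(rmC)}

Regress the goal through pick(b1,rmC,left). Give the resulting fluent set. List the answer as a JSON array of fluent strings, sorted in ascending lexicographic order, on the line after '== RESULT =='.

Compute (G \ add) ∪ pre:
  G ∩ del = {}  (empty — regression defined)
  G \ add = {ball_in(b3,rmC), carry(b1,left), robot_in(rmC)} \ {carry(b1,left)} = {ball_in(b3,rmC), robot_in(rmC)}
  ∪ pre   = {ball_in(b3,rmC), robot_in(rmC)} ∪ {ball_in(b1,rmC), free(left), robot_in(rmC)}
          = {ball_in(b1,rmC), ball_in(b3,rmC), free(left), robot_in(rmC)}

== RESULT ==
["ball_in(b1,rmC)", "ball_in(b3,rmC)", "free(left)", "robot_in(rmC)"]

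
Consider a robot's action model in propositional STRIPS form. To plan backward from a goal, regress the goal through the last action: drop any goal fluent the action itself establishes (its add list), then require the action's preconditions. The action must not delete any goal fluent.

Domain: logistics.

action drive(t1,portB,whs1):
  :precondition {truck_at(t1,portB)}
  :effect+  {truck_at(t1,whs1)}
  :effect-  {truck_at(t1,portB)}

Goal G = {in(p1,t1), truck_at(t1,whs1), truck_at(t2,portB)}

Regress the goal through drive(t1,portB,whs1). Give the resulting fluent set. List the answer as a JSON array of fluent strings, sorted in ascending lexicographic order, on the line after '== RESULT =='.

Regress:
  G ∩ del = {}  (empty — regression defined)
  G \ add = {in(p1,t1), truck_at(t1,whs1), truck_at(t2,portB)} \ {truck_at(t1,whs1)} = {in(p1,t1), truck_at(t2,portB)}
  ∪ pre   = {in(p1,t1), truck_at(t2,portB)} ∪ {truck_at(t1,portB)}
          = {in(p1,t1), truck_at(t1,portB), truck_at(t2,portB)}

== RESULT ==
["in(p1,t1)", "truck_at(t1,portB)", "truck_at(t2,portB)"]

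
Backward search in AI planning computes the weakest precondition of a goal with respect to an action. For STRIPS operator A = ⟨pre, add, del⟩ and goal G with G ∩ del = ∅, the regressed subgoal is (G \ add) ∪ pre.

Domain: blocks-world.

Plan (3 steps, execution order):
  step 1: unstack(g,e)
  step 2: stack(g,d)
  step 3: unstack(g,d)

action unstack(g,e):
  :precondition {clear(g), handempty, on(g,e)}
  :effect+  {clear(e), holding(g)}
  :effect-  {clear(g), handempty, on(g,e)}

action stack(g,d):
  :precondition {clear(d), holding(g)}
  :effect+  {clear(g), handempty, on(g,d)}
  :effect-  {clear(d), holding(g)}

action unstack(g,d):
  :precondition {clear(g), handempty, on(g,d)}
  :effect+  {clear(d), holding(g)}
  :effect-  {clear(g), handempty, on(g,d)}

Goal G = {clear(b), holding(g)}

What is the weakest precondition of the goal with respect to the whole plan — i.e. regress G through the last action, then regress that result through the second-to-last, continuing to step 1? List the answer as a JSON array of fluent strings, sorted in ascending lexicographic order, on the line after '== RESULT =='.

Regress step by step:
  through step 3 (unstack(g,d)): drop {holding(g)}, keep {clear(b)}, require {clear(g), handempty, on(g,d)}
    → {clear(b), clear(g), handempty, on(g,d)}
  through step 2 (stack(g,d)): drop {clear(g), handempty, on(g,d)}, keep {clear(b)}, require {clear(d), holding(g)}
    → {clear(b), clear(d), holding(g)}
  through step 1 (unstack(g,e)): drop {holding(g)}, keep {clear(b), clear(d)}, require {clear(g), handempty, on(g,e)}
    → {clear(b), clear(d), clear(g), handempty, on(g,e)}

== RESULT ==
["clear(b)", "clear(d)", "clear(g)", "handempty", "on(g,e)"]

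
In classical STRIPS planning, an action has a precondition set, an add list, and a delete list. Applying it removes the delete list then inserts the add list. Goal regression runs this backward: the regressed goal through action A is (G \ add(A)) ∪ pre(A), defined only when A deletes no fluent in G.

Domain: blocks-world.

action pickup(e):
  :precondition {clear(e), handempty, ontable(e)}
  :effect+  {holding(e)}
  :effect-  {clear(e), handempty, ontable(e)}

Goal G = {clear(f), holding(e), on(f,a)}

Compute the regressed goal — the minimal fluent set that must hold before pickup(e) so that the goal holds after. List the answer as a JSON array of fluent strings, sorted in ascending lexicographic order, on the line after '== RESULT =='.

Regress:
  G ∩ del = {}  (empty — regression defined)
  G \ add = {clear(f), holding(e), on(f,a)} \ {holding(e)} = {clear(f), on(f,a)}
  ∪ pre   = {clear(f), on(f,a)} ∪ {clear(e), handempty, ontable(e)}
          = {clear(e), clear(f), handempty, on(f,a), ontable(e)}

== RESULT ==
["clear(e)", "clear(f)", "handempty", "on(f,a)", "ontable(e)"]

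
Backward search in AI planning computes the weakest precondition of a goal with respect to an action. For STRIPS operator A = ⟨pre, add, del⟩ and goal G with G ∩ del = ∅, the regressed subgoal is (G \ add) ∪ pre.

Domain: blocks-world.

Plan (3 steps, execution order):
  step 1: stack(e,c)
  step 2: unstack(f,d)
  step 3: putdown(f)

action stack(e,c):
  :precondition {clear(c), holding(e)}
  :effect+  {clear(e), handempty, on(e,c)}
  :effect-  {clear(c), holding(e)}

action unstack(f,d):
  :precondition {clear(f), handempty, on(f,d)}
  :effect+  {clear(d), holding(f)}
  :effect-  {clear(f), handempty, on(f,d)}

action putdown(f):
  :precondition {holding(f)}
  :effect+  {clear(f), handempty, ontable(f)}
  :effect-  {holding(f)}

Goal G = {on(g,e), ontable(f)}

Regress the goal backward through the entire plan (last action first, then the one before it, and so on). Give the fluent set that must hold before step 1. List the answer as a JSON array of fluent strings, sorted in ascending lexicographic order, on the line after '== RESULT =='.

Regress step by step:
  through step 3 (putdown(f)): drop {ontable(f)}, keep {on(g,e)}, require {holding(f)}
    → {holding(f), on(g,e)}
  through step 2 (unstack(f,d)): drop {holding(f)}, keep {on(g,e)}, require {clear(f), handempty, on(f,d)}
    → {clear(f), handempty, on(f,d), on(g,e)}
  through step 1 (stack(e,c)): drop {handempty}, keep {clear(f), on(f,d), on(g,e)}, require {clear(c), holding(e)}
    → {clear(c), clear(f), holding(e), on(f,d), on(g,e)}

== RESULT ==
["clear(c)", "clear(f)", "holding(e)", "on(f,d)", "on(g,e)"]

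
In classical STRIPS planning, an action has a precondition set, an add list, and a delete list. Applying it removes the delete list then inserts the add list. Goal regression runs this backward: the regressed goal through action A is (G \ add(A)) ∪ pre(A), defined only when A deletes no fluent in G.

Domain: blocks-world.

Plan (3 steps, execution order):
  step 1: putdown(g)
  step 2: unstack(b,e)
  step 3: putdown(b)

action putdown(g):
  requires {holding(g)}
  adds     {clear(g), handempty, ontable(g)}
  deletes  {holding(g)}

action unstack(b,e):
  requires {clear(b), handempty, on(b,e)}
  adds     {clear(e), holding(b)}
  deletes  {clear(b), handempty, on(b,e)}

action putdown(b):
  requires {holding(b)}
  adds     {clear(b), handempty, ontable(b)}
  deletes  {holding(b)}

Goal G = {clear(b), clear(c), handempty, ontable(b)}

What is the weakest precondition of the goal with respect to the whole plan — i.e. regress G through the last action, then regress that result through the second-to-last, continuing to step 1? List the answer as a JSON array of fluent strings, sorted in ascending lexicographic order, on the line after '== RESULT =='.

Work backward from the goal:
  through step 3 (putdown(b)): drop {clear(b), handempty, ontable(b)}, keep {clear(c)}, require {holding(b)}
    → {clear(c), holding(b)}
  through step 2 (unstack(b,e)): drop {holding(b)}, keep {clear(c)}, require {clear(b), handempty, on(b,e)}
    → {clear(b), clear(c), handempty, on(b,e)}
  through step 1 (putdown(g)): drop {handempty}, keep {clear(b), clear(c), on(b,e)}, require {holding(g)}
    → {clear(b), clear(c), holding(g), on(b,e)}

== RESULT ==
["clear(b)", "clear(c)", "holding(g)", "on(b,e)"]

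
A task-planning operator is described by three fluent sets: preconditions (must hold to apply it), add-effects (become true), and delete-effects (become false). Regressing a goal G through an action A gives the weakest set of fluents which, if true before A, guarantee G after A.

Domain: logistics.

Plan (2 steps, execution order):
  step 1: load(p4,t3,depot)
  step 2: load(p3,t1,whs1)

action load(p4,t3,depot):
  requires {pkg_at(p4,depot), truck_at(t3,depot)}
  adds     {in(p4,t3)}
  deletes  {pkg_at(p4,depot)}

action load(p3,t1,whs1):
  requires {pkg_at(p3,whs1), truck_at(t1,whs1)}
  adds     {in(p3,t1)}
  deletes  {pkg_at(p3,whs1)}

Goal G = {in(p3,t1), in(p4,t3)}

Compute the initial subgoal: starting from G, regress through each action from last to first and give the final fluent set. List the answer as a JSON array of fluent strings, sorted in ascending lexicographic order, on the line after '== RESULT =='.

Regress step by step:
  through step 2 (load(p3,t1,whs1)): drop {in(p3,t1)}, keep {in(p4,t3)}, require {pkg_at(p3,whs1), truck_at(t1,whs1)}
    → {in(p4,t3), pkg_at(p3,whs1), truck_at(t1,whs1)}
  through step 1 (load(p4,t3,depot)): drop {in(p4,t3)}, keep {pkg_at(p3,whs1), truck_at(t1,whs1)}, require {pkg_at(p4,depot), truck_at(t3,depot)}
    → {pkg_at(p3,whs1), pkg_at(p4,depot), truck_at(t1,whs1), truck_at(t3,depot)}

== RESULT ==
["pkg_at(p3,whs1)", "pkg_at(p4,depot)", "truck_at(t1,whs1)", "truck_at(t3,depot)"]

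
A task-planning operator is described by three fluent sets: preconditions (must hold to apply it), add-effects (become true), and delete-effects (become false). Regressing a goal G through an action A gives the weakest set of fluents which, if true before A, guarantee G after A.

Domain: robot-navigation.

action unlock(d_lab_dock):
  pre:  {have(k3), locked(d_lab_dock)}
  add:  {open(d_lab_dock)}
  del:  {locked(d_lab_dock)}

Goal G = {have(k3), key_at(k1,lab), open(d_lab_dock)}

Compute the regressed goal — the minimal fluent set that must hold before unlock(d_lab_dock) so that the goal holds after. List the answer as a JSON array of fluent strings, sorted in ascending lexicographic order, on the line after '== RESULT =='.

Regress:
  G ∩ del = {}  (empty — regression defined)
  G \ add = {have(k3), key_at(k1,lab), open(d_lab_dock)} \ {open(d_lab_dock)} = {have(k3), key_at(k1,lab)}
  ∪ pre   = {have(k3), key_at(k1,lab)} ∪ {have(k3), locked(d_lab_dock)}
          = {have(k3), key_at(k1,lab), locked(d_lab_dock)}

== RESULT ==
["have(k3)", "key_at(k1,lab)", "locked(d_lab_dock)"]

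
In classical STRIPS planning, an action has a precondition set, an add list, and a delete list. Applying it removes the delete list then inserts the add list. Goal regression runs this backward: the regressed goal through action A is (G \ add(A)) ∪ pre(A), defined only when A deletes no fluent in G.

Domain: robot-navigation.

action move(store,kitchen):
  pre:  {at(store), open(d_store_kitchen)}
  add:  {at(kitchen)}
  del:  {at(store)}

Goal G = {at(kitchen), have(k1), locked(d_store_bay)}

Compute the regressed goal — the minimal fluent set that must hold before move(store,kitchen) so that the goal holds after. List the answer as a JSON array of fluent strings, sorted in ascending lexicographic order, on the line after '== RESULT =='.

Compute (G \ add) ∪ pre:
  G ∩ del = {}  (empty — regression defined)
  G \ add = {at(kitchen), have(k1), locked(d_store_bay)} \ {at(kitchen)} = {have(k1), locked(d_store_bay)}
  ∪ pre   = {have(k1), locked(d_store_bay)} ∪ {at(store), open(d_store_kitchen)}
          = {at(store), have(k1), locked(d_store_bay), open(d_store_kitchen)}

== RESULT ==
["at(store)", "have(k1)", "locked(d_store_bay)", "open(d_store_kitchen)"]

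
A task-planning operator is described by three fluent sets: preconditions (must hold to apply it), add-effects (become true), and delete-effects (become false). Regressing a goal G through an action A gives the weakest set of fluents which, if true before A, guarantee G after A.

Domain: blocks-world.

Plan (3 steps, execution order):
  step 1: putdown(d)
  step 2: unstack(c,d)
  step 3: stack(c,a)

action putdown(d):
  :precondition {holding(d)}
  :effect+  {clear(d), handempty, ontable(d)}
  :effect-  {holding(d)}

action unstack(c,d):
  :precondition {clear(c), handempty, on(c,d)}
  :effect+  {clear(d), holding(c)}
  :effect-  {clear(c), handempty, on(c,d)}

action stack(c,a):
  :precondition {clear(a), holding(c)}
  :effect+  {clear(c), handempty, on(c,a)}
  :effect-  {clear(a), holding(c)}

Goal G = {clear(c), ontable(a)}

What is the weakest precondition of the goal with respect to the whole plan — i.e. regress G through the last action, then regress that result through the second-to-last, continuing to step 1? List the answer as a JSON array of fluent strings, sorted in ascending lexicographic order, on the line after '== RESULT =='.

Work backward from the goal:
  through step 3 (stack(c,a)): drop {clear(c)}, keep {ontable(a)}, require {clear(a), holding(c)}
    → {clear(a), holding(c), ontable(a)}
  through step 2 (unstack(c,d)): drop {holding(c)}, keep {clear(a), ontable(a)}, require {clear(c), handempty, on(c,d)}
    → {clear(a), clear(c), handempty, on(c,d), ontable(a)}
  through step 1 (putdown(d)): drop {handempty}, keep {clear(a), clear(c), on(c,d), ontable(a)}, require {holding(d)}
    → {clear(a), clear(c), holding(d), on(c,d), ontable(a)}

== RESULT ==
["clear(a)", "clear(c)", "holding(d)", "on(c,d)", "ontable(a)"]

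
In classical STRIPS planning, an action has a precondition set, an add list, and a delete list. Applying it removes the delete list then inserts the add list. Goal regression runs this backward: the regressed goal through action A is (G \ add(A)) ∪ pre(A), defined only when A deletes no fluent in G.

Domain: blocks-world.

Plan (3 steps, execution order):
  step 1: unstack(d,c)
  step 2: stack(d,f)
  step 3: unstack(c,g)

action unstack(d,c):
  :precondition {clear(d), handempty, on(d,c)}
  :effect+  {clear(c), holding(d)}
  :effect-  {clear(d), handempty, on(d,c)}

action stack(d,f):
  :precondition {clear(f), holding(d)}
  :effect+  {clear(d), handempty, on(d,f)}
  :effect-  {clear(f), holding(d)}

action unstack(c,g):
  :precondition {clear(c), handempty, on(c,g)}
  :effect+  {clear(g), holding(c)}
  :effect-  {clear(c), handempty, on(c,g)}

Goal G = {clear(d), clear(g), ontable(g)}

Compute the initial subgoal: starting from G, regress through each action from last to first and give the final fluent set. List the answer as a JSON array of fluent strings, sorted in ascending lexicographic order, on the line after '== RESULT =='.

Work backward from the goal:
  through step 3 (unstack(c,g)): drop {clear(g)}, keep {clear(d), ontable(g)}, require {clear(c), handempty, on(c,g)}
    → {clear(c), clear(d), handempty, on(c,g), ontable(g)}
  through step 2 (stack(d,f)): drop {clear(d), handempty}, keep {clear(c), on(c,g), ontable(g)}, require {clear(f), holding(d)}
    → {clear(c), clear(f), holding(d), on(c,g), ontable(g)}
  through step 1 (unstack(d,c)): drop {clear(c), holding(d)}, keep {clear(f), on(c,g), ontable(g)}, require {clear(d), handempty, on(d,c)}
    → {clear(d), clear(f), handempty, on(c,g), on(d,c), ontable(g)}

== RESULT ==
["clear(d)", "clear(f)", "handempty", "on(c,g)", "on(d,c)", "ontable(g)"]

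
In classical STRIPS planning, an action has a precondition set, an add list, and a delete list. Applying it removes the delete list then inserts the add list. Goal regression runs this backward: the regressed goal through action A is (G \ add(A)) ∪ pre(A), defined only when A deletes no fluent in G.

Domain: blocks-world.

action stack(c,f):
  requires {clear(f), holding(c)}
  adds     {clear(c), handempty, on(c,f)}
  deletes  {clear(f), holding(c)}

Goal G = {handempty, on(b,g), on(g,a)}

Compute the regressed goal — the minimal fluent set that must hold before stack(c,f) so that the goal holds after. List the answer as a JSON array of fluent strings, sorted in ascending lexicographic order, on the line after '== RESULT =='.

Regress:
  G ∩ del = {}  (empty — regression defined)
  G \ add = {handempty, on(b,g), on(g,a)} \ {clear(c), handempty, on(c,f)} = {on(b,g), on(g,a)}
  ∪ pre   = {on(b,g), on(g,a)} ∪ {clear(f), holding(c)}
          = {clear(f), holding(c), on(b,g), on(g,a)}

== RESULT ==
["clear(f)", "holding(c)", "on(b,g)", "on(g,a)"]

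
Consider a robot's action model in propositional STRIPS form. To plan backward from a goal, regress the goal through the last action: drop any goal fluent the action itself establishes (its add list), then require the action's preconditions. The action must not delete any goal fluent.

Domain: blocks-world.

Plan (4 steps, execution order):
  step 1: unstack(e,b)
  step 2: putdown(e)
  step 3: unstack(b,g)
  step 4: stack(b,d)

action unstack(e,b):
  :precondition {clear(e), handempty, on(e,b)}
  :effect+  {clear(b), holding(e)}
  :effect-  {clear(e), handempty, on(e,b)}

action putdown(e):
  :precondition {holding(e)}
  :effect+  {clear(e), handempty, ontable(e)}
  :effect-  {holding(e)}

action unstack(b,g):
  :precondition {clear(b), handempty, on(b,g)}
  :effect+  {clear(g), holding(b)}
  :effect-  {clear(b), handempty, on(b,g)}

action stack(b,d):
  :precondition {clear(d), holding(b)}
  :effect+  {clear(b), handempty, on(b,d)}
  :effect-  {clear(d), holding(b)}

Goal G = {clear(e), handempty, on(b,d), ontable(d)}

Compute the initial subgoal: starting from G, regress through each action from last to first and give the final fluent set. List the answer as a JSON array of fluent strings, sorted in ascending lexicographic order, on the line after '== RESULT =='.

Work backward from the goal:
  through step 4 (stack(b,d)): drop {handempty, on(b,d)}, keep {clear(e), ontable(d)}, require {clear(d), holding(b)}
    → {clear(d), clear(e), holding(b), ontable(d)}
  through step 3 (unstack(b,g)): drop {holding(b)}, keep {clear(d), clear(e), ontable(d)}, require {clear(b), handempty, on(b,g)}
    → {clear(b), clear(d), clear(e), handempty, on(b,g), ontable(d)}
  through step 2 (putdown(e)): drop {clear(e), handempty}, keep {clear(b), clear(d), on(b,g), ontable(d)}, require {holding(e)}
    → {clear(b), clear(d), holding(e), on(b,g), ontable(d)}
  through step 1 (unstack(e,b)): drop {clear(b), holding(e)}, keep {clear(d), on(b,g), ontable(d)}, require {clear(e), handempty, on(e,b)}
    → {clear(d), clear(e), handempty, on(b,g), on(e,b), ontable(d)}

== RESULT ==
["clear(d)", "clear(e)", "handempty", "on(b,g)", "on(e,b)", "ontable(d)"]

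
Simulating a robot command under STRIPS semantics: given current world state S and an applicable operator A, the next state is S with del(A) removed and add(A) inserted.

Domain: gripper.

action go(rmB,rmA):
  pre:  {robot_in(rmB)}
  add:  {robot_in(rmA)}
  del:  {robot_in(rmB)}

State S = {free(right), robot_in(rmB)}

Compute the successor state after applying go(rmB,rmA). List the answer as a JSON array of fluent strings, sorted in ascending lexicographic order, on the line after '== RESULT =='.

Progress:
  pre ⊆ S: {robot_in(rmB)} ⊆ S  — applicable
  S \ del = {free(right)}
  ∪ add   = {free(right), robot_in(rmA)}

== RESULT ==
["free(right)", "robot_in(rmA)"]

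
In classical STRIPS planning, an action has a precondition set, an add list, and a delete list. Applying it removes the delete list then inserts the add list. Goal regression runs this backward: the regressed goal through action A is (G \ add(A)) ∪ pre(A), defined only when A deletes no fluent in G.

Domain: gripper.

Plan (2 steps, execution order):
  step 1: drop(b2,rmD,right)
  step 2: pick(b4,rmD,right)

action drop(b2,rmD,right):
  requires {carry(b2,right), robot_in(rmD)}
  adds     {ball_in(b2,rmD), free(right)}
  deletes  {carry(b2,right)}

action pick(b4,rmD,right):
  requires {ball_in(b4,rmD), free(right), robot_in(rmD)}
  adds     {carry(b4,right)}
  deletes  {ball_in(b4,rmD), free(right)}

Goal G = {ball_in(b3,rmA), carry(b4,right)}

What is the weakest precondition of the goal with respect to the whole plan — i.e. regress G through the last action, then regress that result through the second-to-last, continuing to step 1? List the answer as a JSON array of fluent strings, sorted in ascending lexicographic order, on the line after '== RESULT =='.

Work backward from the goal:
  through step 2 (pick(b4,rmD,right)): drop {carry(b4,right)}, keep {ball_in(b3,rmA)}, require {ball_in(b4,rmD), free(right), robot_in(rmD)}
    → {ball_in(b3,rmA), ball_in(b4,rmD), free(right), robot_in(rmD)}
  through step 1 (drop(b2,rmD,right)): drop {free(right)}, keep {ball_in(b3,rmA), ball_in(b4,rmD), robot_in(rmD)}, require {carry(b2,right), robot_in(rmD)}
    → {ball_in(b3,rmA), ball_in(b4,rmD), carry(b2,right), robot_in(rmD)}

== RESULT ==
["ball_in(b3,rmA)", "ball_in(b4,rmD)", "carry(b2,right)", "robot_in(rmD)"]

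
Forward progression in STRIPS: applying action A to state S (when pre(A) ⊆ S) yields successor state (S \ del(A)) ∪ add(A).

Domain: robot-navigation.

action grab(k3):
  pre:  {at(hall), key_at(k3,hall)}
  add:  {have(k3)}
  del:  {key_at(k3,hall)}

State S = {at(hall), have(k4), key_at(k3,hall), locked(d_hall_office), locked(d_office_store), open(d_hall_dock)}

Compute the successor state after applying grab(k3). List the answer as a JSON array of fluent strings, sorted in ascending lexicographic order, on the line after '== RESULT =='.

Progress:
  pre ⊆ S: {at(hall), key_at(k3,hall)} ⊆ S  — applicable
  S \ del = {at(hall), have(k4), locked(d_hall_office), locked(d_office_store), open(d_hall_dock)}
  ∪ add   = {at(hall), have(k3), have(k4), locked(d_hall_office), locked(d_office_store), open(d_hall_dock)}

== RESULT ==
["at(hall)", "have(k3)", "have(k4)", "locked(d_hall_office)", "locked(d_office_store)", "open(d_hall_dock)"]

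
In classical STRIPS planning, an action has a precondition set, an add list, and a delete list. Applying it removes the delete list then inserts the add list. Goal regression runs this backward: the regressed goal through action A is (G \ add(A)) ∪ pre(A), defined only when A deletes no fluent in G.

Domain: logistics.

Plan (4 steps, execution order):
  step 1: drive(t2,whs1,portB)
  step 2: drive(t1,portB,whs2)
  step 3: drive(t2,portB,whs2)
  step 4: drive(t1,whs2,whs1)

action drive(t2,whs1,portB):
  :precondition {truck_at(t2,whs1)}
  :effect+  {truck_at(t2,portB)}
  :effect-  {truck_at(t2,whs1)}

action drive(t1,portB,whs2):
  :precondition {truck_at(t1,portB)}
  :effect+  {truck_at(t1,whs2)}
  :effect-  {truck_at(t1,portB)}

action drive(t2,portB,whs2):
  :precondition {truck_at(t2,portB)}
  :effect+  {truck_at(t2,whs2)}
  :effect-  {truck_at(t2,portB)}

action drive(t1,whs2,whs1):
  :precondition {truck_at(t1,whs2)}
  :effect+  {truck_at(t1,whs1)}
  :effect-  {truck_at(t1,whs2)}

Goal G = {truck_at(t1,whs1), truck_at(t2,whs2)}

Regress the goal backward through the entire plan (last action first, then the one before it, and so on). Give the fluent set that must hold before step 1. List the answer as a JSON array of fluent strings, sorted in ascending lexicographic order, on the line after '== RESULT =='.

Regress step by step:
  through step 4 (drive(t1,whs2,whs1)): drop {truck_at(t1,whs1)}, keep {truck_at(t2,whs2)}, require {truck_at(t1,whs2)}
    → {truck_at(t1,whs2), truck_at(t2,whs2)}
  through step 3 (drive(t2,portB,whs2)): drop {truck_at(t2,whs2)}, keep {truck_at(t1,whs2)}, require {truck_at(t2,portB)}
    → {truck_at(t1,whs2), truck_at(t2,portB)}
  through step 2 (drive(t1,portB,whs2)): drop {truck_at(t1,whs2)}, keep {truck_at(t2,portB)}, require {truck_at(t1,portB)}
    → {truck_at(t1,portB), truck_at(t2,portB)}
  through step 1 (drive(t2,whs1,portB)): drop {truck_at(t2,portB)}, keep {truck_at(t1,portB)}, require {truck_at(t2,whs1)}
    → {truck_at(t1,portB), truck_at(t2,whs1)}

== RESULT ==
["truck_at(t1,portB)", "truck_at(t2,whs1)"]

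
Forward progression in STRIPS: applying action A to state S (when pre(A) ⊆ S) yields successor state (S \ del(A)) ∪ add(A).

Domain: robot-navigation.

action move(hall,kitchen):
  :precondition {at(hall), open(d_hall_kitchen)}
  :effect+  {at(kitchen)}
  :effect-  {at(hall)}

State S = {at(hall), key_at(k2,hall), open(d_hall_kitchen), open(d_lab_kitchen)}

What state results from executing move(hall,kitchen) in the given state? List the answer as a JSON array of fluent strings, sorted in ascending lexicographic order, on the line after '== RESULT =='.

Progress:
  pre ⊆ S: {at(hall), open(d_hall_kitchen)} ⊆ S  — applicable
  S \ del = {key_at(k2,hall), open(d_hall_kitchen), open(d_lab_kitchen)}
  ∪ add   = {at(kitchen), key_at(k2,hall), open(d_hall_kitchen), open(d_lab_kitchen)}

== RESULT ==
["at(kitchen)", "key_at(k2,hall)", "open(d_hall_kitchen)", "open(d_lab_kitchen)"]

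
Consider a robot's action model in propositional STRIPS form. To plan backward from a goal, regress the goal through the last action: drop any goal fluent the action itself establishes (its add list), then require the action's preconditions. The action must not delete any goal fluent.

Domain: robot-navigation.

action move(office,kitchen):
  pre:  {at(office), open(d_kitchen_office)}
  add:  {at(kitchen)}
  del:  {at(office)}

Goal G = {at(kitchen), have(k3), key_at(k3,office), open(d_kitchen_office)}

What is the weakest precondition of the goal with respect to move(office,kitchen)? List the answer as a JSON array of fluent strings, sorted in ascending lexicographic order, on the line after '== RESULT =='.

Compute (G \ add) ∪ pre:
  G ∩ del = {}  (empty — regression defined)
  G \ add = {at(kitchen), have(k3), key_at(k3,office), open(d_kitchen_office)} \ {at(kitchen)} = {have(k3), key_at(k3,office), open(d_kitchen_office)}
  ∪ pre   = {have(k3), key_at(k3,office), open(d_kitchen_office)} ∪ {at(office), open(d_kitchen_office)}
          = {at(office), have(k3), key_at(k3,office), open(d_kitchen_office)}

== RESULT ==
["at(office)", "have(k3)", "key_at(k3,office)", "open(d_kitchen_office)"]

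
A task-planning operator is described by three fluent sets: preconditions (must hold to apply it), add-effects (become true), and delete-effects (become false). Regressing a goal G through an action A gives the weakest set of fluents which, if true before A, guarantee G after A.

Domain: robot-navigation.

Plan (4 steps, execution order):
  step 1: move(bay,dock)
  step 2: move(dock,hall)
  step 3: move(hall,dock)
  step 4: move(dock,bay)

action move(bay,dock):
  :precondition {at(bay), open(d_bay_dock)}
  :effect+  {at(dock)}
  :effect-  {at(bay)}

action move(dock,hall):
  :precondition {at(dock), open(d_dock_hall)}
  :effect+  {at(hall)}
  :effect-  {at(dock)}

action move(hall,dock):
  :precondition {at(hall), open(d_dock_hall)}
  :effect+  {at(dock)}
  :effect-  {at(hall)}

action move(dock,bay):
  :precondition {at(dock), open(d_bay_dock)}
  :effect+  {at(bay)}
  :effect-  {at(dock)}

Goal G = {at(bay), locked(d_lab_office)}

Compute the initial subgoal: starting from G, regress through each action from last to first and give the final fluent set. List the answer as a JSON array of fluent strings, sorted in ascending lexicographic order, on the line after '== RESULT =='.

Work backward from the goal:
  through step 4 (move(dock,bay)): drop {at(bay)}, keep {locked(d_lab_office)}, require {at(dock), open(d_bay_dock)}
    → {at(dock), locked(d_lab_office), open(d_bay_dock)}
  through step 3 (move(hall,dock)): drop {at(dock)}, keep {locked(d_lab_office), open(d_bay_dock)}, require {at(hall), open(d_dock_hall)}
    → {at(hall), locked(d_lab_office), open(d_bay_dock), open(d_dock_hall)}
  through step 2 (move(dock,hall)): drop {at(hall)}, keep {locked(d_lab_office), open(d_bay_dock), open(d_dock_hall)}, require {at(dock), open(d_dock_hall)}
    → {at(dock), locked(d_lab_office), open(d_bay_dock), open(d_dock_hall)}
  through step 1 (move(bay,dock)): drop {at(dock)}, keep {locked(d_lab_office), open(d_bay_dock), open(d_dock_hall)}, require {at(bay), open(d_bay_dock)}
    → {at(bay), locked(d_lab_office), open(d_bay_dock), open(d_dock_hall)}

== RESULT ==
["at(bay)", "locked(d_lab_office)", "open(d_bay_dock)", "open(d_dock_hall)"]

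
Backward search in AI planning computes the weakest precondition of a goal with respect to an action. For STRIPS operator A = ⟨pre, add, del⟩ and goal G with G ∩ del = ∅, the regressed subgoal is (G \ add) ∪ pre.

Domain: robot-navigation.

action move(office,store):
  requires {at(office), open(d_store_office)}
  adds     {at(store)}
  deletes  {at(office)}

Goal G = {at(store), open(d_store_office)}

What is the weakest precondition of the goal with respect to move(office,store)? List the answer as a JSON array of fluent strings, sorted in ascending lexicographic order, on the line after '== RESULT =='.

Compute (G \ add) ∪ pre:
  G ∩ del = {}  (empty — regression defined)
  G \ add = {at(store), open(d_store_office)} \ {at(store)} = {open(d_store_office)}
  ∪ pre   = {open(d_store_office)} ∪ {at(office), open(d_store_office)}
          = {at(office), open(d_store_office)}

== RESULT ==
["at(office)", "open(d_store_office)"]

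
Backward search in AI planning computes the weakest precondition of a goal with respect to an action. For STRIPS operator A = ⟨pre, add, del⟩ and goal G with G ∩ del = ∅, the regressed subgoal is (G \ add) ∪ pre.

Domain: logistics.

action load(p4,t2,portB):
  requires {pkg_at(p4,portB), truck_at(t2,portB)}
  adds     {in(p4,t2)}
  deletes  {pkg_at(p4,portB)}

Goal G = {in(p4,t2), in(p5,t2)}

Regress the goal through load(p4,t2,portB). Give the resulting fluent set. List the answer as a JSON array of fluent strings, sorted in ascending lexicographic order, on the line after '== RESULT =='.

Regress:
  G ∩ del = {}  (empty — regression defined)
  G \ add = {in(p4,t2), in(p5,t2)} \ {in(p4,t2)} = {in(p5,t2)}
  ∪ pre   = {in(p5,t2)} ∪ {pkg_at(p4,portB), truck_at(t2,portB)}
          = {in(p5,t2), pkg_at(p4,portB), truck_at(t2,portB)}

== RESULT ==
["in(p5,t2)", "pkg_at(p4,portB)", "truck_at(t2,portB)"]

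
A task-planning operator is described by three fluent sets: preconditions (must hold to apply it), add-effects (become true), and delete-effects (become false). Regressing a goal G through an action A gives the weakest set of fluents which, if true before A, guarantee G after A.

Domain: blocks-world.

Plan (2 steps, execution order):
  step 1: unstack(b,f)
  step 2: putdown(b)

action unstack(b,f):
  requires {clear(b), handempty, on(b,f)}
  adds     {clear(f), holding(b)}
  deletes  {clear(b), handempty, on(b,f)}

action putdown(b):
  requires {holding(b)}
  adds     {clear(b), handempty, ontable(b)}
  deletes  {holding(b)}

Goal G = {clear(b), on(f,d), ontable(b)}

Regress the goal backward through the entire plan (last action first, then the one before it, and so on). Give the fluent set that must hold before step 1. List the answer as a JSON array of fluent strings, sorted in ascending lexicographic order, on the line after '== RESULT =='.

Regress step by step:
  through step 2 (putdown(b)): drop {clear(b), ontable(b)}, keep {on(f,d)}, require {holding(b)}
    → {holding(b), on(f,d)}
  through step 1 (unstack(b,f)): drop {holding(b)}, keep {on(f,d)}, require {clear(b), handempty, on(b,f)}
    → {clear(b), handempty, on(b,f), on(f,d)}

== RESULT ==
["clear(b)", "handempty", "on(b,f)", "on(f,d)"]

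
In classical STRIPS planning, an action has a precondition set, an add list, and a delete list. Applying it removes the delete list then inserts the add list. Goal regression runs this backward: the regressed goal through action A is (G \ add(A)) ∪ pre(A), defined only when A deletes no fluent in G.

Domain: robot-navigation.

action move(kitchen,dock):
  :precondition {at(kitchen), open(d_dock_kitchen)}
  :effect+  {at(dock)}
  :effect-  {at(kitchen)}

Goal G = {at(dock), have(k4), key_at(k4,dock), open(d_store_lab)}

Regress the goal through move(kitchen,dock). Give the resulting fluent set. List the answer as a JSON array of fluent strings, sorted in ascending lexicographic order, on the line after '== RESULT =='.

Compute (G \ add) ∪ pre:
  G ∩ del = {}  (empty — regression defined)
  G \ add = {at(dock), have(k4), key_at(k4,dock), open(d_store_lab)} \ {at(dock)} = {have(k4), key_at(k4,dock), open(d_store_lab)}
  ∪ pre   = {have(k4), key_at(k4,dock), open(d_store_lab)} ∪ {at(kitchen), open(d_dock_kitchen)}
          = {at(kitchen), have(k4), key_at(k4,dock), open(d_dock_kitchen), open(d_store_lab)}

== RESULT ==
["at(kitchen)", "have(k4)", "key_at(k4,dock)", "open(d_dock_kitchen)", "open(d_store_lab)"]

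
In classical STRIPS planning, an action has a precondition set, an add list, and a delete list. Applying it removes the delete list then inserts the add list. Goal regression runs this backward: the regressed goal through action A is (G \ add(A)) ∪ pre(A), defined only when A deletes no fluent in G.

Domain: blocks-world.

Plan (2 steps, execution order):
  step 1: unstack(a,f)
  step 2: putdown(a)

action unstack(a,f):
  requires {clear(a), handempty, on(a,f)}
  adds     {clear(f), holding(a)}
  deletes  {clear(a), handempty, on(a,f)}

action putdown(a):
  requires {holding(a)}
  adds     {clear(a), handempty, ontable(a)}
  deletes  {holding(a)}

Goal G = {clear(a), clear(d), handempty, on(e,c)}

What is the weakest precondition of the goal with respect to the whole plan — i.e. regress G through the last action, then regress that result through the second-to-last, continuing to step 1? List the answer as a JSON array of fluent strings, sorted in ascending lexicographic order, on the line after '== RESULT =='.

Regress step by step:
  through step 2 (putdown(a)): drop {clear(a), handempty}, keep {clear(d), on(e,c)}, require {holding(a)}
    → {clear(d), holding(a), on(e,c)}
  through step 1 (unstack(a,f)): drop {holding(a)}, keep {clear(d), on(e,c)}, require {clear(a), handempty, on(a,f)}
    → {clear(a), clear(d), handempty, on(a,f), on(e,c)}

== RESULT ==
["clear(a)", "clear(d)", "handempty", "on(a,f)", "on(e,c)"]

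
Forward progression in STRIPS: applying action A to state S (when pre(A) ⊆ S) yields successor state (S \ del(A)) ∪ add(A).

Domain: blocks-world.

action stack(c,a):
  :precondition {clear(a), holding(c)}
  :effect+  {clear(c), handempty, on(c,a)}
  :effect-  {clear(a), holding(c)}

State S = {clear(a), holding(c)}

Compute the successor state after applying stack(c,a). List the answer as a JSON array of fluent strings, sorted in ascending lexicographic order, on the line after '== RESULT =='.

Compute (S \ del) ∪ add:
  pre ⊆ S: {clear(a), holding(c)} ⊆ S  — applicable
  S \ del = {}
  ∪ add   = {clear(c), handempty, on(c,a)}

== RESULT ==
["clear(c)", "handempty", "on(c,a)"]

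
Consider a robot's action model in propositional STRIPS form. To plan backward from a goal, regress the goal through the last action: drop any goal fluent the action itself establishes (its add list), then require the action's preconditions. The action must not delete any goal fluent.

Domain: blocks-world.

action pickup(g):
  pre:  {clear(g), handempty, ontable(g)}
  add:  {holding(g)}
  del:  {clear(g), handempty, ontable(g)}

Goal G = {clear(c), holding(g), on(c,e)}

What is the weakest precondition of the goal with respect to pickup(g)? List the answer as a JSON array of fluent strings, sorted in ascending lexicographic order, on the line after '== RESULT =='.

Compute (G \ add) ∪ pre:
  G ∩ del = {}  (empty — regression defined)
  G \ add = {clear(c), holding(g), on(c,e)} \ {holding(g)} = {clear(c), on(c,e)}
  ∪ pre   = {clear(c), on(c,e)} ∪ {clear(g), handempty, ontable(g)}
          = {clear(c), clear(g), handempty, on(c,e), ontable(g)}

== RESULT ==
["clear(c)", "clear(g)", "handempty", "on(c,e)", "ontable(g)"]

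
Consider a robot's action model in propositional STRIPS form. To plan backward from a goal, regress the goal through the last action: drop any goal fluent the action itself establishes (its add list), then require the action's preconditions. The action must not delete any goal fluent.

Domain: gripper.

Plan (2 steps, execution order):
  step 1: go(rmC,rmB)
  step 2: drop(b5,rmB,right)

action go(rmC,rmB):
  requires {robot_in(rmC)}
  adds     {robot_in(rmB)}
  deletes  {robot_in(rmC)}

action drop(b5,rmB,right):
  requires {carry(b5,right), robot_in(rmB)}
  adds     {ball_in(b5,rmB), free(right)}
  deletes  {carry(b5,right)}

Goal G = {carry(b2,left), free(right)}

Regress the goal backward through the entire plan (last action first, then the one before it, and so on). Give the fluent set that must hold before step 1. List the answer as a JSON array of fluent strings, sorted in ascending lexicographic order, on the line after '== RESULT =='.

Regress step by step:
  through step 2 (drop(b5,rmB,right)): drop {free(right)}, keep {carry(b2,left)}, require {carry(b5,right), robot_in(rmB)}
    → {carry(b2,left), carry(b5,right), robot_in(rmB)}
  through step 1 (go(rmC,rmB)): drop {robot_in(rmB)}, keep {carry(b2,left), carry(b5,right)}, require {robot_in(rmC)}
    → {carry(b2,left), carry(b5,right), robot_in(rmC)}

== RESULT ==
["carry(b2,left)", "carry(b5,right)", "robot_in(rmC)"]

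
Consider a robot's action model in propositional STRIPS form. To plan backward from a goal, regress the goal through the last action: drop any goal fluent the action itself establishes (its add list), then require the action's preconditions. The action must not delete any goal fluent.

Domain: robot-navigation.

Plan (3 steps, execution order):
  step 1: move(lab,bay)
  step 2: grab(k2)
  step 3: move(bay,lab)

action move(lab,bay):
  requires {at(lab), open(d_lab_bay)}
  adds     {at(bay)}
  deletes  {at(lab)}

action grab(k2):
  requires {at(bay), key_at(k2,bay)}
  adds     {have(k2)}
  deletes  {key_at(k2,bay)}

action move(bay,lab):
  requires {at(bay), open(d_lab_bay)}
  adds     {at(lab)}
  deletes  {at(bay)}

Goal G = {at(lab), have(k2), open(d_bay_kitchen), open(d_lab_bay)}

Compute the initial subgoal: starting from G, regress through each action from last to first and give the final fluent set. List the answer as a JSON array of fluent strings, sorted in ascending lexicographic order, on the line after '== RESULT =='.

Regress step by step:
  through step 3 (move(bay,lab)): drop {at(lab)}, keep {have(k2), open(d_bay_kitchen), open(d_lab_bay)}, require {at(bay), open(d_lab_bay)}
    → {at(bay), have(k2), open(d_bay_kitchen), open(d_lab_bay)}
  through step 2 (grab(k2)): drop {have(k2)}, keep {at(bay), open(d_bay_kitchen), open(d_lab_bay)}, require {at(bay), key_at(k2,bay)}
    → {at(bay), key_at(k2,bay), open(d_bay_kitchen), open(d_lab_bay)}
  through step 1 (move(lab,bay)): drop {at(bay)}, keep {key_at(k2,bay), open(d_bay_kitchen), open(d_lab_bay)}, require {at(lab), open(d_lab_bay)}
    → {at(lab), key_at(k2,bay), open(d_bay_kitchen), open(d_lab_bay)}

== RESULT ==
["at(lab)", "key_at(k2,bay)", "open(d_bay_kitchen)", "open(d_lab_bay)"]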